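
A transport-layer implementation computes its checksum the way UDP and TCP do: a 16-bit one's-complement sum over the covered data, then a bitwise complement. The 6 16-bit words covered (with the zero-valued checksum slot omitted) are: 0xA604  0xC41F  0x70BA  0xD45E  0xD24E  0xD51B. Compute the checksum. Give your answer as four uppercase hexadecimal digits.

One's-complement addition (fold any carry out of bit 15 back into bit 0):
  0xA604 + 0xC41F = 0x16A23 → wrap carry → 0x6A24
  0x6A24 + 0x70BA = 0x0DADE
  0xDADE + 0xD45E = 0x1AF3C → wrap carry → 0xAF3D
  0xAF3D + 0xD24E = 0x1818B → wrap carry → 0x818C
  0x818C + 0xD51B = 0x156A7 → wrap carry → 0x56A8
One's-complement sum = 0x56A8.
Checksum = ~0x56A8 & 0xFFFF = 0xA957.

A957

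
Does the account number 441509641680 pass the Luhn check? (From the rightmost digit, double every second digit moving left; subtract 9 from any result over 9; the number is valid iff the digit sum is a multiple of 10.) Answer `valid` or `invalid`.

valid

From the right, keep odd positions and double even positions (subtract 9 from any doubled value over 9):
  doubled (positions 2,4,...): 7 2 3 0 2 8 → sum 22
  kept (positions 1,3,...): 0 6 4 9 5 4 → sum 28
Total = 50.
50 mod 10 = 0, so the number is valid.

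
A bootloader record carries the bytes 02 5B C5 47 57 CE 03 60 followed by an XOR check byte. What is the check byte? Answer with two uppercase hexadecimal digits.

XOR the bytes together:
  start with 0x02
  0x02 ⊕ 0x5B = 0x59
  0x59 ⊕ 0xC5 = 0x9C
  0x9C ⊕ 0x47 = 0xDB
  0xDB ⊕ 0x57 = 0x8C
  0x8C ⊕ 0xCE = 0x42
  0x42 ⊕ 0x03 = 0x41
  0x41 ⊕ 0x60 = 0x21

21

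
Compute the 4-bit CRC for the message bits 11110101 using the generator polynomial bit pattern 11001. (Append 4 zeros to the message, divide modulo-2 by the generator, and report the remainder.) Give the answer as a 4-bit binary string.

1010

Append 4 zeros: 111101010000. Divide by 11001 (XOR where the leading bit is 1):
  pos 0: 11110 XOR 11001 = 00111
  pos 2: 11110 XOR 11001 = 00111
  pos 4: 11110 XOR 11001 = 00111
  pos 6: 11100 XOR 11001 = 00101
Remainder (last 4 bits) = 1010. This is the CRC / FCS.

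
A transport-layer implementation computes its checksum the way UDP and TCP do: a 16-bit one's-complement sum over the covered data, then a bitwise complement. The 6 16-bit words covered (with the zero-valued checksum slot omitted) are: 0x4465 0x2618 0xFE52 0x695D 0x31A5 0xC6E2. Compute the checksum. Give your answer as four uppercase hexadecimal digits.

One's-complement addition (fold any carry out of bit 15 back into bit 0):
  0x4465 + 0x2618 = 0x06A7D
  0x6A7D + 0xFE52 = 0x168CF → wrap carry → 0x68D0
  0x68D0 + 0x695D = 0x0D22D
  0xD22D + 0x31A5 = 0x103D2 → wrap carry → 0x03D3
  0x03D3 + 0xC6E2 = 0x0CAB5
One's-complement sum = 0xCAB5.
Checksum = ~0xCAB5 & 0xFFFF = 0x354A.

354A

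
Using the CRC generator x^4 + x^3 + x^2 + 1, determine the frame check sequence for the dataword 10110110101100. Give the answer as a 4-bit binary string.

1010

Append 4 zeros: 101101101011000000. Divide by 11101 (XOR where the leading bit is 1):
  pos 0: 10110 XOR 11101 = 01011
  pos 1: 10111 XOR 11101 = 01010
  pos 2: 10101 XOR 11101 = 01000
  pos 3: 10000 XOR 11101 = 01101
  pos 4: 11011 XOR 11101 = 00110
  pos 6: 11001 XOR 11101 = 00100
  pos 8: 10010 XOR 11101 = 01111
  pos 9: 11110 XOR 11101 = 00011
  pos 12: 11000 XOR 11101 = 00101
Remainder (last 4 bits) = 1010. This is the CRC / FCS.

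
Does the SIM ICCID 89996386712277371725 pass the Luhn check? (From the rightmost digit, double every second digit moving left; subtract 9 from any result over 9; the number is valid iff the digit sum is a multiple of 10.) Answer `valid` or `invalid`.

From the right, keep odd positions and double even positions (subtract 9 from any doubled value over 9):
  doubled (positions 2,4,...): 4 2 6 5 4 5 7 3 9 7 → sum 52
  kept (positions 1,3,...): 5 7 7 7 2 1 6 3 9 9 → sum 56
Total = 108.
108 mod 10 = 8, so the number is invalid.

invalid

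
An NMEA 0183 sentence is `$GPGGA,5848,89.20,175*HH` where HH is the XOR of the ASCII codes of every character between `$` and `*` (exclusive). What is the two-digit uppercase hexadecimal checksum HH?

XOR the ASCII codes of the payload characters:
  'G' = 0x47 → acc = 0x47
  'P' = 0x50 → acc = 0x17
  'G' = 0x47 → acc = 0x50
  'G' = 0x47 → acc = 0x17
  'A' = 0x41 → acc = 0x56
  ',' = 0x2C → acc = 0x7A
  '5' = 0x35 → acc = 0x4F
  '8' = 0x38 → acc = 0x77
  '4' = 0x34 → acc = 0x43
  '8' = 0x38 → acc = 0x7B
  ',' = 0x2C → acc = 0x57
  '8' = 0x38 → acc = 0x6F
  '9' = 0x39 → acc = 0x56
  '.' = 0x2E → acc = 0x78
  '2' = 0x32 → acc = 0x4A
  '0' = 0x30 → acc = 0x7A
  ',' = 0x2C → acc = 0x56
  '1' = 0x31 → acc = 0x67
  '7' = 0x37 → acc = 0x50
  '5' = 0x35 → acc = 0x65
Checksum = 0x65.

65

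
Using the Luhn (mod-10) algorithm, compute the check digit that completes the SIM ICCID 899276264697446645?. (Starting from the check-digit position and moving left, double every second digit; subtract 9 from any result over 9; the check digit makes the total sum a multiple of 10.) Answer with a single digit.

8

Partial digits right→left: 5 4 6 6 4 4 7 9 6 4 6 2 6 7 2 9 9 8
Double every second digit counting from the check-digit position (so the 1st, 3rd, 5th, ... of the partial from the right).
  doubled (with −9 where >9): 1 3 8 5 3 3 3 4 9 → sum 39
  kept as-is: 4 6 4 9 4 2 7 9 8 → sum 53
Total = 39 + 53 = 92.
Check digit = (10 − (92 mod 10)) mod 10 = 8.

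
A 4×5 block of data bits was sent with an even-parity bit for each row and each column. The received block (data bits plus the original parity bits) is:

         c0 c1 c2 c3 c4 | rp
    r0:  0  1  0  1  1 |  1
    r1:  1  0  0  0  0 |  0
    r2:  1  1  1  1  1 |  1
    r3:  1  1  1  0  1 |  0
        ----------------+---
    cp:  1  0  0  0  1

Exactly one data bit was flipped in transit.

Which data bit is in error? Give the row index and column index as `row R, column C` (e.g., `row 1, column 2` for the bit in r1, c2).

Recompute each row's even parity and compare to rp:
  r0: data parity 1, sent rp 1 → ok
  r1: data parity 1, sent rp 0 → mismatch
  r2: data parity 1, sent rp 1 → ok
  r3: data parity 0, sent rp 0 → ok
Recompute each column's even parity and compare to cp:
  c0: data parity 1, sent cp 1 → ok
  c1: data parity 1, sent cp 0 → mismatch
  c2: data parity 0, sent cp 0 → ok
  c3: data parity 0, sent cp 0 → ok
  c4: data parity 1, sent cp 1 → ok
Exactly one row (r1) and one column (c1) fail → the flipped bit is at their intersection.

row 1, column 1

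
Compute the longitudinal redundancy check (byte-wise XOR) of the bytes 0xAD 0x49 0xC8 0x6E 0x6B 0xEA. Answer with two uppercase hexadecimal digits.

C3

XOR the bytes together:
  start with 0xAD
  0xAD ⊕ 0x49 = 0xE4
  0xE4 ⊕ 0xC8 = 0x2C
  0x2C ⊕ 0x6E = 0x42
  0x42 ⊕ 0x6B = 0x29
  0x29 ⊕ 0xEA = 0xC3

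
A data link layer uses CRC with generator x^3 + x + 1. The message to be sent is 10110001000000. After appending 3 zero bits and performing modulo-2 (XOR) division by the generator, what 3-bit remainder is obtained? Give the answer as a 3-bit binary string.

Append 3 zeros: 10110001000000000. Divide by 1011 (XOR where the leading bit is 1):
  pos 0: 1011 XOR 1011 = 0000
  pos 7: 1000 XOR 1011 = 0011
  pos 9: 1100 XOR 1011 = 0111
  pos 10: 1110 XOR 1011 = 0101
  pos 11: 1010 XOR 1011 = 0001
Remainder (last 3 bits) = 100. This is the CRC / FCS.

100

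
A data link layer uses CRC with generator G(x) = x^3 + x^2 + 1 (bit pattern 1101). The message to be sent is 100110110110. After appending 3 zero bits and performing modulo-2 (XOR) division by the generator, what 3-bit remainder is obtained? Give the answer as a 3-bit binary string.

Append 3 zeros: 100110110110000. Divide by 1101 (XOR where the leading bit is 1):
  pos 0: 1001 XOR 1101 = 0100
  pos 1: 1001 XOR 1101 = 0100
  pos 2: 1000 XOR 1101 = 0101
  pos 3: 1011 XOR 1101 = 0110
  pos 4: 1101 XOR 1101 = 0000
  pos 9: 1100 XOR 1101 = 0001
Remainder (last 3 bits) = 100. This is the CRC / FCS.

100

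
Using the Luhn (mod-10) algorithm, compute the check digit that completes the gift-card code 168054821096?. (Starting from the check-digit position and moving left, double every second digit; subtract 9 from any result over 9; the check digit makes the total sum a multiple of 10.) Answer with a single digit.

Partial digits right→left: 6 9 0 1 2 8 4 5 0 8 6 1
Double every second digit counting from the check-digit position (so the 1st, 3rd, 5th, ... of the partial from the right).
  doubled (with −9 where >9): 3 0 4 8 0 3 → sum 18
  kept as-is: 9 1 8 5 8 1 → sum 32
Total = 18 + 32 = 50.
Check digit = (10 − (50 mod 10)) mod 10 = 0.

0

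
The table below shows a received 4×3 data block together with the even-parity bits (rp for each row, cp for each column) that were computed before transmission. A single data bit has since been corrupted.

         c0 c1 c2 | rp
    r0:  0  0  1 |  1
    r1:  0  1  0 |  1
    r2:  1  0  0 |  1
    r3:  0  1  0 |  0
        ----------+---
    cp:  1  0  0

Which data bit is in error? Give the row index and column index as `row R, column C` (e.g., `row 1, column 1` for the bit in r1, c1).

Recompute each row's even parity and compare to rp:
  r0: data parity 1, sent rp 1 → ok
  r1: data parity 1, sent rp 1 → ok
  r2: data parity 1, sent rp 1 → ok
  r3: data parity 1, sent rp 0 → mismatch
Recompute each column's even parity and compare to cp:
  c0: data parity 1, sent cp 1 → ok
  c1: data parity 0, sent cp 0 → ok
  c2: data parity 1, sent cp 0 → mismatch
Exactly one row (r3) and one column (c2) fail → the flipped bit is at their intersection.

row 3, column 2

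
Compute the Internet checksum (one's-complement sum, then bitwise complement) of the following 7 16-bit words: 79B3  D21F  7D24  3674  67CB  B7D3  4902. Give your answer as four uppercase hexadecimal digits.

One's-complement addition (fold any carry out of bit 15 back into bit 0):
  0x79B3 + 0xD21F = 0x14BD2 → wrap carry → 0x4BD3
  0x4BD3 + 0x7D24 = 0x0C8F7
  0xC8F7 + 0x3674 = 0x0FF6B
  0xFF6B + 0x67CB = 0x16736 → wrap carry → 0x6737
  0x6737 + 0xB7D3 = 0x11F0A → wrap carry → 0x1F0B
  0x1F0B + 0x4902 = 0x0680D
One's-complement sum = 0x680D.
Checksum = ~0x680D & 0xFFFF = 0x97F2.

97F2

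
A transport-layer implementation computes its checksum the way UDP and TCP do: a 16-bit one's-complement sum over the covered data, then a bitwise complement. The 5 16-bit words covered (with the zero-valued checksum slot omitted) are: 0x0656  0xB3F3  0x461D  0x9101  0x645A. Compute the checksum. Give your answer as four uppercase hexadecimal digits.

0A3D

One's-complement addition (fold any carry out of bit 15 back into bit 0):
  0x0656 + 0xB3F3 = 0x0BA49
  0xBA49 + 0x461D = 0x10066 → wrap carry → 0x0067
  0x0067 + 0x9101 = 0x09168
  0x9168 + 0x645A = 0x0F5C2
One's-complement sum = 0xF5C2.
Checksum = ~0xF5C2 & 0xFFFF = 0x0A3D.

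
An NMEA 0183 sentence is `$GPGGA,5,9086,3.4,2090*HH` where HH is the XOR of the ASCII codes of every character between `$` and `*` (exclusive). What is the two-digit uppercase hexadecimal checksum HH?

46

XOR the ASCII codes of the payload characters:
  'G' = 0x47 → acc = 0x47
  'P' = 0x50 → acc = 0x17
  'G' = 0x47 → acc = 0x50
  'G' = 0x47 → acc = 0x17
  'A' = 0x41 → acc = 0x56
  ',' = 0x2C → acc = 0x7A
  '5' = 0x35 → acc = 0x4F
  ',' = 0x2C → acc = 0x63
  '9' = 0x39 → acc = 0x5A
  '0' = 0x30 → acc = 0x6A
  '8' = 0x38 → acc = 0x52
  '6' = 0x36 → acc = 0x64
  ',' = 0x2C → acc = 0x48
  '3' = 0x33 → acc = 0x7B
  '.' = 0x2E → acc = 0x55
  '4' = 0x34 → acc = 0x61
  ',' = 0x2C → acc = 0x4D
  '2' = 0x32 → acc = 0x7F
  '0' = 0x30 → acc = 0x4F
  '9' = 0x39 → acc = 0x76
  '0' = 0x30 → acc = 0x46
Checksum = 0x46.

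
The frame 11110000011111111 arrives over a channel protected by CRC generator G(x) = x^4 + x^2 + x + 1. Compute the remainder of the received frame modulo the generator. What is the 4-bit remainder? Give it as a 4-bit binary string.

0000

Modulo-2 division of 11110000011111111 by 10111:
  pos 0: 11110 XOR 10111 = 01001
  pos 1: 10010 XOR 10111 = 00101
  pos 3: 10100 XOR 10111 = 00011
  pos 6: 11011 XOR 10111 = 01100
  pos 7: 11001 XOR 10111 = 01110
  pos 8: 11101 XOR 10111 = 01010
  pos 9: 10101 XOR 10111 = 00010
  pos 12: 10111 XOR 10111 = 00000
Remainder = 0000 (zero — the frame passes the CRC check).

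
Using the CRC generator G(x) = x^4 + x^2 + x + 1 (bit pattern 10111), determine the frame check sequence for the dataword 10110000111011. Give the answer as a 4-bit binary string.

Append 4 zeros: 101100001110110000. Divide by 10111 (XOR where the leading bit is 1):
  pos 0: 10110 XOR 10111 = 00001
  pos 4: 10001 XOR 10111 = 00110
  pos 6: 11011 XOR 10111 = 01100
  pos 7: 11000 XOR 10111 = 01111
  pos 8: 11111 XOR 10111 = 01000
  pos 9: 10001 XOR 10111 = 00110
  pos 11: 11000 XOR 10111 = 01111
  pos 12: 11110 XOR 10111 = 01001
  pos 13: 10010 XOR 10111 = 00101
Remainder (last 4 bits) = 0101. This is the CRC / FCS.

0101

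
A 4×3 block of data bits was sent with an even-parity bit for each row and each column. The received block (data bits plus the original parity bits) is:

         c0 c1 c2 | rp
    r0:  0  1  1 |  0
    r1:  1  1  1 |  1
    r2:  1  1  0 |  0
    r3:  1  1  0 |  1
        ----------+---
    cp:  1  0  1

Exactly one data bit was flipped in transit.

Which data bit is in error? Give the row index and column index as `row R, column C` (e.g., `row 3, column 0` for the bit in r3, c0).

row 3, column 2

Recompute each row's even parity and compare to rp:
  r0: data parity 0, sent rp 0 → ok
  r1: data parity 1, sent rp 1 → ok
  r2: data parity 0, sent rp 0 → ok
  r3: data parity 0, sent rp 1 → mismatch
Recompute each column's even parity and compare to cp:
  c0: data parity 1, sent cp 1 → ok
  c1: data parity 0, sent cp 0 → ok
  c2: data parity 0, sent cp 1 → mismatch
Exactly one row (r3) and one column (c2) fail → the flipped bit is at their intersection.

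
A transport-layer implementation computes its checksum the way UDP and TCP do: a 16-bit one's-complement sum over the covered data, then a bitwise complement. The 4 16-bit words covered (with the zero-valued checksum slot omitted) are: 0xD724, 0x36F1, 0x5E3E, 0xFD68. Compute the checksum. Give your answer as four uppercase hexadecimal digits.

9642

One's-complement addition (fold any carry out of bit 15 back into bit 0):
  0xD724 + 0x36F1 = 0x10E15 → wrap carry → 0x0E16
  0x0E16 + 0x5E3E = 0x06C54
  0x6C54 + 0xFD68 = 0x169BC → wrap carry → 0x69BD
One's-complement sum = 0x69BD.
Checksum = ~0x69BD & 0xFFFF = 0x9642.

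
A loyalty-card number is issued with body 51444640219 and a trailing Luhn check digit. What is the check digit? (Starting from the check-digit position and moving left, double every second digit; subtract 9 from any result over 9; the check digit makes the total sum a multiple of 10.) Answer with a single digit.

Partial digits right→left: 9 1 2 0 4 6 4 4 4 1 5
Double every second digit counting from the check-digit position (so the 1st, 3rd, 5th, ... of the partial from the right).
  doubled (with −9 where >9): 9 4 8 8 8 1 → sum 38
  kept as-is: 1 0 6 4 1 → sum 12
Total = 38 + 12 = 50.
Check digit = (10 − (50 mod 10)) mod 10 = 0.

0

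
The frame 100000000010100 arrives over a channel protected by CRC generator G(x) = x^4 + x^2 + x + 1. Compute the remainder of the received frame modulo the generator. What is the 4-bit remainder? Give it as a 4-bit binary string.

0010

Modulo-2 division of 100000000010100 by 10111:
  pos 0: 10000 XOR 10111 = 00111
  pos 2: 11100 XOR 10111 = 01011
  pos 3: 10110 XOR 10111 = 00001
  pos 7: 10010 XOR 10111 = 00101
  pos 9: 10110 XOR 10111 = 00001
Remainder = 0010 (nonzero — an error is detected).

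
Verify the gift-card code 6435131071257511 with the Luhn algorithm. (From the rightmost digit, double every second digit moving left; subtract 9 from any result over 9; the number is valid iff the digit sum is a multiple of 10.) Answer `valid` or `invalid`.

invalid

From the right, keep odd positions and double even positions (subtract 9 from any doubled value over 9):
  doubled (positions 2,4,...): 2 5 4 5 2 2 6 3 → sum 29
  kept (positions 1,3,...): 1 5 5 1 0 3 5 4 → sum 24
Total = 53.
53 mod 10 = 3, so the number is invalid.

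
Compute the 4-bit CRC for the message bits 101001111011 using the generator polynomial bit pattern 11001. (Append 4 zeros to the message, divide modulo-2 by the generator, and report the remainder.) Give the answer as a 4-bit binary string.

0011

Append 4 zeros: 1010011110110000. Divide by 11001 (XOR where the leading bit is 1):
  pos 0: 10100 XOR 11001 = 01101
  pos 1: 11011 XOR 11001 = 00010
  pos 4: 10111 XOR 11001 = 01110
  pos 5: 11100 XOR 11001 = 00101
  pos 7: 10111 XOR 11001 = 01110
  pos 8: 11100 XOR 11001 = 00101
  pos 10: 10100 XOR 11001 = 01101
  pos 11: 11010 XOR 11001 = 00011
Remainder (last 4 bits) = 0011. This is the CRC / FCS.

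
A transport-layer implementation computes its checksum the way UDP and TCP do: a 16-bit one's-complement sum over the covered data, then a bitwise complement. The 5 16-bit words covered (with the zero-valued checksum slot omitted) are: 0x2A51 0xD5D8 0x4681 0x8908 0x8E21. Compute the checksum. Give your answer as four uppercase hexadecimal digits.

One's-complement addition (fold any carry out of bit 15 back into bit 0):
  0x2A51 + 0xD5D8 = 0x10029 → wrap carry → 0x002A
  0x002A + 0x4681 = 0x046AB
  0x46AB + 0x8908 = 0x0CFB3
  0xCFB3 + 0x8E21 = 0x15DD4 → wrap carry → 0x5DD5
One's-complement sum = 0x5DD5.
Checksum = ~0x5DD5 & 0xFFFF = 0xA22A.

A22A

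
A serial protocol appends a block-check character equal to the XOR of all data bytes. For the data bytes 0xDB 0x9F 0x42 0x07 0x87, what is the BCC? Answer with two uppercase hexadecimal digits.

86

XOR the bytes together:
  start with 0xDB
  0xDB ⊕ 0x9F = 0x44
  0x44 ⊕ 0x42 = 0x06
  0x06 ⊕ 0x07 = 0x01
  0x01 ⊕ 0x87 = 0x86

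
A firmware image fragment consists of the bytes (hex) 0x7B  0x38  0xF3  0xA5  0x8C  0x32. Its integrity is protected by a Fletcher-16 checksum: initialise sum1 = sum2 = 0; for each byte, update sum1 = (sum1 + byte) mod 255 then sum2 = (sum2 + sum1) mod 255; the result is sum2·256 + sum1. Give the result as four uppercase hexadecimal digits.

Running sums (mod 255):
  after byte 0 (0x7B): sum1=123, sum2=123
  after byte 1 (0x38): sum1=179, sum2=47
  after byte 2 (0xF3): sum1=167, sum2=214
  after byte 3 (0xA5): sum1=77, sum2=36
  after byte 4 (0x8C): sum1=217, sum2=253
  after byte 5 (0x32): sum1=12, sum2=10
Checksum = sum2·256 + sum1 = 10·256 + 12 = 2572 = 0x0A0C.

0A0C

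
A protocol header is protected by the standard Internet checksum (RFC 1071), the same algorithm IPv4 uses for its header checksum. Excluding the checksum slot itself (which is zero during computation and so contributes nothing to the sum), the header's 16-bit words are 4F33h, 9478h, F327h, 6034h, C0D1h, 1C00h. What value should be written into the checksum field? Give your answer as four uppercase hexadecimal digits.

One's-complement addition (fold any carry out of bit 15 back into bit 0):
  0x4F33 + 0x9478 = 0x0E3AB
  0xE3AB + 0xF327 = 0x1D6D2 → wrap carry → 0xD6D3
  0xD6D3 + 0x6034 = 0x13707 → wrap carry → 0x3708
  0x3708 + 0xC0D1 = 0x0F7D9
  0xF7D9 + 0x1C00 = 0x113D9 → wrap carry → 0x13DA
One's-complement sum = 0x13DA.
Checksum = ~0x13DA & 0xFFFF = 0xEC25.

EC25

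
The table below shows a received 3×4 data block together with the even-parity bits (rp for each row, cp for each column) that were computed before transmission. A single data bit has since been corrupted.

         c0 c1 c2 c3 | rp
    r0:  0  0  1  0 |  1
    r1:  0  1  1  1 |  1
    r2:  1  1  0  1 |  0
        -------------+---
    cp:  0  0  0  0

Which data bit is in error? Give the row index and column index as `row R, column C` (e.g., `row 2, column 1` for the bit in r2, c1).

Recompute each row's even parity and compare to rp:
  r0: data parity 1, sent rp 1 → ok
  r1: data parity 1, sent rp 1 → ok
  r2: data parity 1, sent rp 0 → mismatch
Recompute each column's even parity and compare to cp:
  c0: data parity 1, sent cp 0 → mismatch
  c1: data parity 0, sent cp 0 → ok
  c2: data parity 0, sent cp 0 → ok
  c3: data parity 0, sent cp 0 → ok
Exactly one row (r2) and one column (c0) fail → the flipped bit is at their intersection.

row 2, column 0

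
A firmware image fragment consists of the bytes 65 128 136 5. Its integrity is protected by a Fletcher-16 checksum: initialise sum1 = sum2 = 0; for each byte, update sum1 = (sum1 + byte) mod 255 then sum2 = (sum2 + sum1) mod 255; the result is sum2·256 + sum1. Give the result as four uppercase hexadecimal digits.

Running sums (mod 255):
  after byte 0 (65): sum1=65, sum2=65
  after byte 1 (128): sum1=193, sum2=3
  after byte 2 (136): sum1=74, sum2=77
  after byte 3 (5): sum1=79, sum2=156
Checksum = sum2·256 + sum1 = 156·256 + 79 = 40015 = 0x9C4F.

9C4F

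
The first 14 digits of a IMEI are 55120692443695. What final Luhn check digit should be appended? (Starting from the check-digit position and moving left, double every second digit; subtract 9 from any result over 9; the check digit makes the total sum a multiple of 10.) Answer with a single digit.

Partial digits right→left: 5 9 6 3 4 4 2 9 6 0 2 1 5 5
Double every second digit counting from the check-digit position (so the 1st, 3rd, 5th, ... of the partial from the right).
  doubled (with −9 where >9): 1 3 8 4 3 4 1 → sum 24
  kept as-is: 9 3 4 9 0 1 5 → sum 31
Total = 24 + 31 = 55.
Check digit = (10 − (55 mod 10)) mod 10 = 5.

5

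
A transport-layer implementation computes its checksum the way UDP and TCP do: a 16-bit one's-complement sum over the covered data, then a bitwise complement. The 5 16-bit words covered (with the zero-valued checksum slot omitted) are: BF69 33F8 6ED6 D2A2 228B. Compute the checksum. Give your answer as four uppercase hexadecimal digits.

A899

One's-complement addition (fold any carry out of bit 15 back into bit 0):
  0xBF69 + 0x33F8 = 0x0F361
  0xF361 + 0x6ED6 = 0x16237 → wrap carry → 0x6238
  0x6238 + 0xD2A2 = 0x134DA → wrap carry → 0x34DB
  0x34DB + 0x228B = 0x05766
One's-complement sum = 0x5766.
Checksum = ~0x5766 & 0xFFFF = 0xA899.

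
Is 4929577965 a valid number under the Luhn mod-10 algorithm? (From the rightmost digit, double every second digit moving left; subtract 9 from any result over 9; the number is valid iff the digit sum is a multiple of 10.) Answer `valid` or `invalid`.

valid

From the right, keep odd positions and double even positions (subtract 9 from any doubled value over 9):
  doubled (positions 2,4,...): 3 5 1 4 8 → sum 21
  kept (positions 1,3,...): 5 9 7 9 9 → sum 39
Total = 60.
60 mod 10 = 0, so the number is valid.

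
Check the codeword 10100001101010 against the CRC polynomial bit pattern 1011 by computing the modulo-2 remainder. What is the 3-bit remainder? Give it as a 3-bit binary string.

000

Modulo-2 division of 10100001101010 by 1011:
  pos 0: 1010 XOR 1011 = 0001
  pos 3: 1000 XOR 1011 = 0011
  pos 5: 1111 XOR 1011 = 0100
  pos 6: 1000 XOR 1011 = 0011
  pos 8: 1110 XOR 1011 = 0101
  pos 9: 1011 XOR 1011 = 0000
Remainder = 000 (zero — the frame passes the CRC check).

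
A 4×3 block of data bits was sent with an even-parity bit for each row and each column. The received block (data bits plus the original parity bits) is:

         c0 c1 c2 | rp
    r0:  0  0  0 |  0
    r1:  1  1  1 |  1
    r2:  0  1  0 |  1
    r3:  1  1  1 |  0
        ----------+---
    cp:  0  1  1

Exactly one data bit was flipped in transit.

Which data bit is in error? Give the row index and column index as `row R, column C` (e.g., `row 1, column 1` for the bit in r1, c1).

row 3, column 2

Recompute each row's even parity and compare to rp:
  r0: data parity 0, sent rp 0 → ok
  r1: data parity 1, sent rp 1 → ok
  r2: data parity 1, sent rp 1 → ok
  r3: data parity 1, sent rp 0 → mismatch
Recompute each column's even parity and compare to cp:
  c0: data parity 0, sent cp 0 → ok
  c1: data parity 1, sent cp 1 → ok
  c2: data parity 0, sent cp 1 → mismatch
Exactly one row (r3) and one column (c2) fail → the flipped bit is at their intersection.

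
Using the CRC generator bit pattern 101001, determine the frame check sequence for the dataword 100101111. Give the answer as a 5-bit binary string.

Append 5 zeros: 10010111100000. Divide by 101001 (XOR where the leading bit is 1):
  pos 0: 100101 XOR 101001 = 001100
  pos 2: 110011 XOR 101001 = 011010
  pos 3: 110101 XOR 101001 = 011100
  pos 4: 111000 XOR 101001 = 010001
  pos 5: 100010 XOR 101001 = 001011
  pos 7: 101100 XOR 101001 = 000101
Remainder (last 5 bits) = 01010. This is the CRC / FCS.

01010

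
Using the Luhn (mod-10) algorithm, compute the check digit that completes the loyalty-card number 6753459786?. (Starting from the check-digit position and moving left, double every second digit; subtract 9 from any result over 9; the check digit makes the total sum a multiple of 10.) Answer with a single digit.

8

Partial digits right→left: 6 8 7 9 5 4 3 5 7 6
Double every second digit counting from the check-digit position (so the 1st, 3rd, 5th, ... of the partial from the right).
  doubled (with −9 where >9): 3 5 1 6 5 → sum 20
  kept as-is: 8 9 4 5 6 → sum 32
Total = 20 + 32 = 52.
Check digit = (10 − (52 mod 10)) mod 10 = 8.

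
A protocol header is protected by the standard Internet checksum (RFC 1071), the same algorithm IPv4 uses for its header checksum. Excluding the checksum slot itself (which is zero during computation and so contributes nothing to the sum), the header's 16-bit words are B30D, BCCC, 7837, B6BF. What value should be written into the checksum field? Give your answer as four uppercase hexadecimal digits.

612E

One's-complement addition (fold any carry out of bit 15 back into bit 0):
  0xB30D + 0xBCCC = 0x16FD9 → wrap carry → 0x6FDA
  0x6FDA + 0x7837 = 0x0E811
  0xE811 + 0xB6BF = 0x19ED0 → wrap carry → 0x9ED1
One's-complement sum = 0x9ED1.
Checksum = ~0x9ED1 & 0xFFFF = 0x612E.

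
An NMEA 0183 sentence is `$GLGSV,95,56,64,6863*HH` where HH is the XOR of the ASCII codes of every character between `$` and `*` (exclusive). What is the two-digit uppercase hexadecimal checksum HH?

XOR the ASCII codes of the payload characters:
  'G' = 0x47 → acc = 0x47
  'L' = 0x4C → acc = 0x0B
  'G' = 0x47 → acc = 0x4C
  'S' = 0x53 → acc = 0x1F
  'V' = 0x56 → acc = 0x49
  ',' = 0x2C → acc = 0x65
  '9' = 0x39 → acc = 0x5C
  '5' = 0x35 → acc = 0x69
  ',' = 0x2C → acc = 0x45
  '5' = 0x35 → acc = 0x70
  '6' = 0x36 → acc = 0x46
  ',' = 0x2C → acc = 0x6A
  '6' = 0x36 → acc = 0x5C
  '4' = 0x34 → acc = 0x68
  ',' = 0x2C → acc = 0x44
  '6' = 0x36 → acc = 0x72
  '8' = 0x38 → acc = 0x4A
  '6' = 0x36 → acc = 0x7C
  '3' = 0x33 → acc = 0x4F
Checksum = 0x4F.

4F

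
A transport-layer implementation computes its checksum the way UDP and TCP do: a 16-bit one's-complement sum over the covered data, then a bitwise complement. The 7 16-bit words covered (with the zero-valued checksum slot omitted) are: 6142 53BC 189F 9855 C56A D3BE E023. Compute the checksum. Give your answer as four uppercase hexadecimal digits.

20BF

One's-complement addition (fold any carry out of bit 15 back into bit 0):
  0x6142 + 0x53BC = 0x0B4FE
  0xB4FE + 0x189F = 0x0CD9D
  0xCD9D + 0x9855 = 0x165F2 → wrap carry → 0x65F3
  0x65F3 + 0xC56A = 0x12B5D → wrap carry → 0x2B5E
  0x2B5E + 0xD3BE = 0x0FF1C
  0xFF1C + 0xE023 = 0x1DF3F → wrap carry → 0xDF40
One's-complement sum = 0xDF40.
Checksum = ~0xDF40 & 0xFFFF = 0x20BF.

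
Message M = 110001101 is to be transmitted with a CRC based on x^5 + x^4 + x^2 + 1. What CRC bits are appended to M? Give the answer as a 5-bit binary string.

11001

Append 5 zeros: 11000110100000. Divide by 110101 (XOR where the leading bit is 1):
  pos 0: 110001 XOR 110101 = 000100
  pos 3: 100101 XOR 110101 = 010000
  pos 4: 100000 XOR 110101 = 010101
  pos 5: 101010 XOR 110101 = 011111
  pos 6: 111110 XOR 110101 = 001011
  pos 8: 101100 XOR 110101 = 011001
Remainder (last 5 bits) = 11001. This is the CRC / FCS.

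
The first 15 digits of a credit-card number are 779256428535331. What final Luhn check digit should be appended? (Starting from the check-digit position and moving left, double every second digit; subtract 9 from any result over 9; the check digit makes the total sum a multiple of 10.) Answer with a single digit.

Partial digits right→left: 1 3 3 5 3 5 8 2 4 6 5 2 9 7 7
Double every second digit counting from the check-digit position (so the 1st, 3rd, 5th, ... of the partial from the right).
  doubled (with −9 where >9): 2 6 6 7 8 1 9 5 → sum 44
  kept as-is: 3 5 5 2 6 2 7 → sum 30
Total = 44 + 30 = 74.
Check digit = (10 − (74 mod 10)) mod 10 = 6.

6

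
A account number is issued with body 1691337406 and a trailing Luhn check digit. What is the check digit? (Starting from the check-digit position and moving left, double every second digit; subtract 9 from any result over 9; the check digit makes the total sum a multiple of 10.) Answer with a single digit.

Partial digits right→left: 6 0 4 7 3 3 1 9 6 1
Double every second digit counting from the check-digit position (so the 1st, 3rd, 5th, ... of the partial from the right).
  doubled (with −9 where >9): 3 8 6 2 3 → sum 22
  kept as-is: 0 7 3 9 1 → sum 20
Total = 22 + 20 = 42.
Check digit = (10 − (42 mod 10)) mod 10 = 8.

8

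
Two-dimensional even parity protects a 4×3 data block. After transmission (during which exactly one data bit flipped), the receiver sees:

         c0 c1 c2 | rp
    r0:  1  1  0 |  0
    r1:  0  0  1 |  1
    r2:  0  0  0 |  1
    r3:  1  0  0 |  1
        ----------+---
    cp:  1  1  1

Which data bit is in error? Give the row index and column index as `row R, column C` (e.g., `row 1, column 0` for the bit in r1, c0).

Recompute each row's even parity and compare to rp:
  r0: data parity 0, sent rp 0 → ok
  r1: data parity 1, sent rp 1 → ok
  r2: data parity 0, sent rp 1 → mismatch
  r3: data parity 1, sent rp 1 → ok
Recompute each column's even parity and compare to cp:
  c0: data parity 0, sent cp 1 → mismatch
  c1: data parity 1, sent cp 1 → ok
  c2: data parity 1, sent cp 1 → ok
Exactly one row (r2) and one column (c0) fail → the flipped bit is at their intersection.

row 2, column 0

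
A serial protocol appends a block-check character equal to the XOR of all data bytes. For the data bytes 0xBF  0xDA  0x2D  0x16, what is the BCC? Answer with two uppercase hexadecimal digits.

XOR the bytes together:
  start with 0xBF
  0xBF ⊕ 0xDA = 0x65
  0x65 ⊕ 0x2D = 0x48
  0x48 ⊕ 0x16 = 0x5E

5E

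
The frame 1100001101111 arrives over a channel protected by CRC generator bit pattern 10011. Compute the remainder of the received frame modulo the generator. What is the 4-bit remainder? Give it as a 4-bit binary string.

Modulo-2 division of 1100001101111 by 10011:
  pos 0: 11000 XOR 10011 = 01011
  pos 1: 10110 XOR 10011 = 00101
  pos 3: 10111 XOR 10011 = 00100
  pos 5: 10001 XOR 10011 = 00010
  pos 8: 10111 XOR 10011 = 00100
Remainder = 0100 (nonzero — an error is detected).

0100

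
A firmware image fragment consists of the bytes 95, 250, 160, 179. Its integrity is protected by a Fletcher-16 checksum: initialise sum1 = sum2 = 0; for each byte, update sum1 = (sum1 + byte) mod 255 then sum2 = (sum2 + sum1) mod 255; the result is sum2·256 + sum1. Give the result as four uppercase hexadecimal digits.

63AE

Running sums (mod 255):
  after byte 0 (95): sum1=95, sum2=95
  after byte 1 (250): sum1=90, sum2=185
  after byte 2 (160): sum1=250, sum2=180
  after byte 3 (179): sum1=174, sum2=99
Checksum = sum2·256 + sum1 = 99·256 + 174 = 25518 = 0x63AE.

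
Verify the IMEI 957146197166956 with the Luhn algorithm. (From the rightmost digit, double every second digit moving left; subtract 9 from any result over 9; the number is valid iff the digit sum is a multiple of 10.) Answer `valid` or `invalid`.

valid

From the right, keep odd positions and double even positions (subtract 9 from any doubled value over 9):
  doubled (positions 2,4,...): 1 3 2 9 3 2 1 → sum 21
  kept (positions 1,3,...): 6 9 6 7 1 4 7 9 → sum 49
Total = 70.
70 mod 10 = 0, so the number is valid.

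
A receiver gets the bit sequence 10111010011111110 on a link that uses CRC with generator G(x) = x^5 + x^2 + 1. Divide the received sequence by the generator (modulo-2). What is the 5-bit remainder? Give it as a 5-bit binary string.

00000

Modulo-2 division of 10111010011111110 by 100101:
  pos 0: 101110 XOR 100101 = 001011
  pos 2: 101110 XOR 100101 = 001011
  pos 4: 101101 XOR 100101 = 001000
  pos 6: 100011 XOR 100101 = 000110
  pos 9: 110111 XOR 100101 = 010010
  pos 10: 100101 XOR 100101 = 000000
Remainder = 00000 (zero — the frame passes the CRC check).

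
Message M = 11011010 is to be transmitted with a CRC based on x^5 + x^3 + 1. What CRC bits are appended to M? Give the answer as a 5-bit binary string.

Append 5 zeros: 1101101000000. Divide by 101001 (XOR where the leading bit is 1):
  pos 0: 110110 XOR 101001 = 011111
  pos 1: 111111 XOR 101001 = 010110
  pos 2: 101100 XOR 101001 = 000101
  pos 5: 101000 XOR 101001 = 000001
Remainder (last 5 bits) = 00100. This is the CRC / FCS.

00100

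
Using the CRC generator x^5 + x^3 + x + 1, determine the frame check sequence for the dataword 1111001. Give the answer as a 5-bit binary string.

00111

Append 5 zeros: 111100100000. Divide by 101011 (XOR where the leading bit is 1):
  pos 0: 111100 XOR 101011 = 010111
  pos 1: 101111 XOR 101011 = 000100
  pos 4: 100000 XOR 101011 = 001011
  pos 6: 101100 XOR 101011 = 000111
Remainder (last 5 bits) = 00111. This is the CRC / FCS.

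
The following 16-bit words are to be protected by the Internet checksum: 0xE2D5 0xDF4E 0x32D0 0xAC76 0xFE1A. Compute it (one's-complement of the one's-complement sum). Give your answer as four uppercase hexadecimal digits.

One's-complement addition (fold any carry out of bit 15 back into bit 0):
  0xE2D5 + 0xDF4E = 0x1C223 → wrap carry → 0xC224
  0xC224 + 0x32D0 = 0x0F4F4
  0xF4F4 + 0xAC76 = 0x1A16A → wrap carry → 0xA16B
  0xA16B + 0xFE1A = 0x19F85 → wrap carry → 0x9F86
One's-complement sum = 0x9F86.
Checksum = ~0x9F86 & 0xFFFF = 0x6079.

6079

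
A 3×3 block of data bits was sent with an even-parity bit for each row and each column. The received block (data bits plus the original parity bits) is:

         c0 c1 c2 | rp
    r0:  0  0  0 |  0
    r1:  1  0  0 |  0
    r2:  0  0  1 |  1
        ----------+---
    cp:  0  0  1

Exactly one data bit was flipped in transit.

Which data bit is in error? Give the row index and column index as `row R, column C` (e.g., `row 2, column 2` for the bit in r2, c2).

Recompute each row's even parity and compare to rp:
  r0: data parity 0, sent rp 0 → ok
  r1: data parity 1, sent rp 0 → mismatch
  r2: data parity 1, sent rp 1 → ok
Recompute each column's even parity and compare to cp:
  c0: data parity 1, sent cp 0 → mismatch
  c1: data parity 0, sent cp 0 → ok
  c2: data parity 1, sent cp 1 → ok
Exactly one row (r1) and one column (c0) fail → the flipped bit is at their intersection.

row 1, column 0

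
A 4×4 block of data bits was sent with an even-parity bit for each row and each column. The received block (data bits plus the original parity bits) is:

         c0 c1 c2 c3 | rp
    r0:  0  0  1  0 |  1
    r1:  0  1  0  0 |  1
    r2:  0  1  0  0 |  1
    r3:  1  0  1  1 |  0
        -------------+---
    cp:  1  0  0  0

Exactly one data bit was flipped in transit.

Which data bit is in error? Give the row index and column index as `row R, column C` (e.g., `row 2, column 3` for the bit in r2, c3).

row 3, column 3

Recompute each row's even parity and compare to rp:
  r0: data parity 1, sent rp 1 → ok
  r1: data parity 1, sent rp 1 → ok
  r2: data parity 1, sent rp 1 → ok
  r3: data parity 1, sent rp 0 → mismatch
Recompute each column's even parity and compare to cp:
  c0: data parity 1, sent cp 1 → ok
  c1: data parity 0, sent cp 0 → ok
  c2: data parity 0, sent cp 0 → ok
  c3: data parity 1, sent cp 0 → mismatch
Exactly one row (r3) and one column (c3) fail → the flipped bit is at their intersection.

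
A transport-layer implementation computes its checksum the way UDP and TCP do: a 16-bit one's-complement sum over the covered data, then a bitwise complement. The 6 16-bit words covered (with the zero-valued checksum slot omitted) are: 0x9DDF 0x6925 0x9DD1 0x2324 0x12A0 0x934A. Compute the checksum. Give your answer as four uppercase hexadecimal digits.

One's-complement addition (fold any carry out of bit 15 back into bit 0):
  0x9DDF + 0x6925 = 0x10704 → wrap carry → 0x0705
  0x0705 + 0x9DD1 = 0x0A4D6
  0xA4D6 + 0x2324 = 0x0C7FA
  0xC7FA + 0x12A0 = 0x0DA9A
  0xDA9A + 0x934A = 0x16DE4 → wrap carry → 0x6DE5
One's-complement sum = 0x6DE5.
Checksum = ~0x6DE5 & 0xFFFF = 0x921A.

921A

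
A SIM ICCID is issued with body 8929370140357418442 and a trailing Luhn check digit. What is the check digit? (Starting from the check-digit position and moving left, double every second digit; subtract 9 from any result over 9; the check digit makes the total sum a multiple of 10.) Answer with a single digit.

3

Partial digits right→left: 2 4 4 8 1 4 7 5 3 0 4 1 0 7 3 9 2 9 8
Double every second digit counting from the check-digit position (so the 1st, 3rd, 5th, ... of the partial from the right).
  doubled (with −9 where >9): 4 8 2 5 6 8 0 6 4 7 → sum 50
  kept as-is: 4 8 4 5 0 1 7 9 9 → sum 47
Total = 50 + 47 = 97.
Check digit = (10 − (97 mod 10)) mod 10 = 3.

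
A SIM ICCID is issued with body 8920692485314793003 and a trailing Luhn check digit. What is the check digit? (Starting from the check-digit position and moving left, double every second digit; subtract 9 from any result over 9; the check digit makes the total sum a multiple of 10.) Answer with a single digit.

Partial digits right→left: 3 0 0 3 9 7 4 1 3 5 8 4 2 9 6 0 2 9 8
Double every second digit counting from the check-digit position (so the 1st, 3rd, 5th, ... of the partial from the right).
  doubled (with −9 where >9): 6 0 9 8 6 7 4 3 4 7 → sum 54
  kept as-is: 0 3 7 1 5 4 9 0 9 → sum 38
Total = 54 + 38 = 92.
Check digit = (10 − (92 mod 10)) mod 10 = 8.

8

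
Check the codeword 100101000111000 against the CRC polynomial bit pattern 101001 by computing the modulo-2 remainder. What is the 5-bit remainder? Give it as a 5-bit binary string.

Modulo-2 division of 100101000111000 by 101001:
  pos 0: 100101 XOR 101001 = 001100
  pos 2: 110000 XOR 101001 = 011001
  pos 3: 110010 XOR 101001 = 011011
  pos 4: 110111 XOR 101001 = 011110
  pos 5: 111101 XOR 101001 = 010100
  pos 6: 101001 XOR 101001 = 000000
Remainder = 00000 (zero — the frame passes the CRC check).

00000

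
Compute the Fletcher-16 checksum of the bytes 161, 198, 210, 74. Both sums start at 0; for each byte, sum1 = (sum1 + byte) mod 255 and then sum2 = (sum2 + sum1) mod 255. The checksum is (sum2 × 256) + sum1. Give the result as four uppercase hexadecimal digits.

CA85

Running sums (mod 255):
  after byte 0 (161): sum1=161, sum2=161
  after byte 1 (198): sum1=104, sum2=10
  after byte 2 (210): sum1=59, sum2=69
  after byte 3 (74): sum1=133, sum2=202
Checksum = sum2·256 + sum1 = 202·256 + 133 = 51845 = 0xCA85.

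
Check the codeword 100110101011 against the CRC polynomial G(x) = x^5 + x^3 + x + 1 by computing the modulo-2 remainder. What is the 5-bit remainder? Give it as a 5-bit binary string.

00100

Modulo-2 division of 100110101011 by 101011:
  pos 0: 100110 XOR 101011 = 001101
  pos 2: 110110 XOR 101011 = 011101
  pos 3: 111011 XOR 101011 = 010000
  pos 4: 100000 XOR 101011 = 001011
  pos 6: 101111 XOR 101011 = 000100
Remainder = 00100 (nonzero — an error is detected).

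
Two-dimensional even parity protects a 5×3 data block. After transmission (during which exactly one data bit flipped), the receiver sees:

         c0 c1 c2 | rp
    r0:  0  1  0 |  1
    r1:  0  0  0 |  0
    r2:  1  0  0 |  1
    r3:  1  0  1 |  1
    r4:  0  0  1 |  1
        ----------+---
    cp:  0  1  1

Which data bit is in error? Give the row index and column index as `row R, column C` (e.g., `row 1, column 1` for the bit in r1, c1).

row 3, column 2

Recompute each row's even parity and compare to rp:
  r0: data parity 1, sent rp 1 → ok
  r1: data parity 0, sent rp 0 → ok
  r2: data parity 1, sent rp 1 → ok
  r3: data parity 0, sent rp 1 → mismatch
  r4: data parity 1, sent rp 1 → ok
Recompute each column's even parity and compare to cp:
  c0: data parity 0, sent cp 0 → ok
  c1: data parity 1, sent cp 1 → ok
  c2: data parity 0, sent cp 1 → mismatch
Exactly one row (r3) and one column (c2) fail → the flipped bit is at their intersection.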